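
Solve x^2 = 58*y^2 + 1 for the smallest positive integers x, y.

First expand sqrt(58) as a continued fraction. With x_i = (sqrt(58) + m_i)/d_i and (m_0, d_0) = (0, 1): a_0 = floor(sqrt(58)) = 7, since 7^2 = 49 <= 58 < 64 = 8^2.
Iterate m_{i+1} = d_i*a_i - m_i, d_{i+1} = (58 - m_{i+1}^2)/d_i, a_{i+1} = floor((a_0 + m_{i+1})/d_{i+1}):
  m_1 = 1*7 - 0 = 7, d_1 = (58 - 7^2)/1 = 9/1 = 9, a_1 = floor((7 + 7)/9) = 1.
  m_2 = 9*1 - 7 = 2, d_2 = (58 - 2^2)/9 = 54/9 = 6, a_2 = floor((7 + 2)/6) = 1.
  m_3 = 6*1 - 2 = 4, d_3 = (58 - 4^2)/6 = 42/6 = 7, a_3 = floor((7 + 4)/7) = 1.
  m_4 = 7*1 - 4 = 3, d_4 = (58 - 3^2)/7 = 49/7 = 7, a_4 = floor((7 + 3)/7) = 1.
  m_5 = 7*1 - 3 = 4, d_5 = (58 - 4^2)/7 = 42/7 = 6, a_5 = floor((7 + 4)/6) = 1.
  m_6 = 6*1 - 4 = 2, d_6 = (58 - 2^2)/6 = 54/6 = 9, a_6 = floor((7 + 2)/9) = 1.
  m_7 = 9*1 - 2 = 7, d_7 = (58 - 7^2)/9 = 9/9 = 1, a_7 = floor((7 + 7)/1) = 14.
  m_8 = 1*14 - 7 = 7, d_8 = (58 - 7^2)/1 = 9/1 = 9: (m_8, d_8) = (m_1, d_1) = (7, 9), so from here the quotients repeat a_1, ..., a_7; the period length is 7.
So sqrt(58) = [7; (1, 1, 1, 1, 1, 1, 14)] with period length k = 7.
k is odd, so (p_{k-1}, q_{k-1}) only solves x^2 - 58y^2 = -1 and the fundamental solution of x^2 - 58y^2 = 1 is (p_{2k-1}, q_{2k-1}) = (p_13, q_13); compute convergents through index 13, running through the period twice.
Convergents (p_i = a_i*p_{i-1} + p_{i-2}, q_i = a_i*q_{i-1} + q_{i-2} with p_{-2}=0, p_{-1}=1, q_{-2}=1, q_{-1}=0):
  i=0: a_0=7, p_0 = 7*1 + 0 = 7, q_0 = 7*0 + 1 = 1.
  i=1: a_1=1, p_1 = 1*7 + 1 = 8, q_1 = 1*1 + 0 = 1.
  i=2: a_2=1, p_2 = 1*8 + 7 = 15, q_2 = 1*1 + 1 = 2.
  i=3: a_3=1, p_3 = 1*15 + 8 = 23, q_3 = 1*2 + 1 = 3.
  i=4: a_4=1, p_4 = 1*23 + 15 = 38, q_4 = 1*3 + 2 = 5.
  i=5: a_5=1, p_5 = 1*38 + 23 = 61, q_5 = 1*5 + 3 = 8.
  i=6: a_6=1, p_6 = 1*61 + 38 = 99, q_6 = 1*8 + 5 = 13.
  i=7: a_7=14, p_7 = 14*99 + 61 = 1447, q_7 = 14*13 + 8 = 190.
  i=8: a_8=1, p_8 = 1*1447 + 99 = 1546, q_8 = 1*190 + 13 = 203.
  i=9: a_9=1, p_9 = 1*1546 + 1447 = 2993, q_9 = 1*203 + 190 = 393.
  i=10: a_10=1, p_10 = 1*2993 + 1546 = 4539, q_10 = 1*393 + 203 = 596.
  i=11: a_11=1, p_11 = 1*4539 + 2993 = 7532, q_11 = 1*596 + 393 = 989.
  i=12: a_12=1, p_12 = 1*7532 + 4539 = 12071, q_12 = 1*989 + 596 = 1585.
  i=13: a_13=1, p_13 = 1*12071 + 7532 = 19603, q_13 = 1*1585 + 989 = 2574.
Indeed p_6^2 - 58*q_6^2 = 9801 - 9802 = -1, not +1.
Check: 19603^2 - 58*2574^2 = 384277609 - 384277608 = 1, so (x, y) = (19603, 2574) solves the equation, and by the theorem it is the least positive solution.

(x, y) = (19603, 2574)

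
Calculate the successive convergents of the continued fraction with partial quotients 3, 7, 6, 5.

Using the convergent recurrence p_i = a_i*p_{i-1} + p_{i-2}, q_i = a_i*q_{i-1} + q_{i-2} with p_{-2}=0, p_{-1}=1, q_{-2}=1, q_{-1}=0:
  i=0: a_0=3, p_0 = 3*1 + 0 = 3, q_0 = 3*0 + 1 = 1.
  i=1: a_1=7, p_1 = 7*3 + 1 = 22, q_1 = 7*1 + 0 = 7.
  i=2: a_2=6, p_2 = 6*22 + 3 = 135, q_2 = 6*7 + 1 = 43.
  i=3: a_3=5, p_3 = 5*135 + 22 = 697, q_3 = 5*43 + 7 = 222.

3/1, 22/7, 135/43, 697/222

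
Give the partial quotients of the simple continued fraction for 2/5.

[0; 2, 2]

Run the Euclidean algorithm on 2 and 5; the successive quotients are the partial quotients a_0, a_1, ... (each step inverts the fractional part left over by the previous one):
  2 = 0*5 + 2, so a_0 = 0.
  5 = 2*2 + 1, so a_1 = 2.
  2 = 2*1 + 0, so a_2 = 2.
The remainder reaches 0 after 3 divisions, so the expansion has 3 partial quotients, read off in order.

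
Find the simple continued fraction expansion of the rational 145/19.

[7; 1, 1, 1, 2, 2]

Run the Euclidean algorithm on 145 and 19; the successive quotients are the partial quotients a_0, a_1, ... (each step inverts the fractional part left over by the previous one):
  145 = 7*19 + 12, so a_0 = 7.
  19 = 1*12 + 7, so a_1 = 1.
  12 = 1*7 + 5, so a_2 = 1.
  7 = 1*5 + 2, so a_3 = 1.
  5 = 2*2 + 1, so a_4 = 2.
  2 = 2*1 + 0, so a_5 = 2.
The remainder reaches 0 after 6 divisions, so the expansion has 6 partial quotients, read off in order.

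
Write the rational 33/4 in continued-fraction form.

[8; 4]

Run the Euclidean algorithm on 33 and 4; the successive quotients are the partial quotients a_0, a_1, ... (each step inverts the fractional part left over by the previous one):
  33 = 8*4 + 1, so a_0 = 8.
  4 = 4*1 + 0, so a_1 = 4.
The remainder reaches 0 after 2 divisions, so the expansion has 2 partial quotients, read off in order.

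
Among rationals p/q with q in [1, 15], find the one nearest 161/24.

47/7

Expand x = 161/24 as a continued fraction with the Euclidean algorithm:
  161 = 6*24 + 17, so a_0 = 6.
  24 = 1*17 + 7, so a_1 = 1.
  17 = 2*7 + 3, so a_2 = 2.
  7 = 2*3 + 1, so a_3 = 2.
  3 = 3*1 + 0, so a_4 = 3.
so x = [6; 1, 2, 2, 3].
Convergents (p_i = a_i*p_{i-1} + p_{i-2}, q_i = a_i*q_{i-1} + q_{i-2} with p_{-2}=0, p_{-1}=1, q_{-2}=1, q_{-1}=0), until the denominator exceeds 15:
  i=0: a_0=6, p_0 = 6*1 + 0 = 6, q_0 = 6*0 + 1 = 1.
  i=1: a_1=1, p_1 = 1*6 + 1 = 7, q_1 = 1*1 + 0 = 1.
  i=2: a_2=2, p_2 = 2*7 + 6 = 20, q_2 = 2*1 + 1 = 3.
  i=3: a_3=2, p_3 = 2*20 + 7 = 47, q_3 = 2*3 + 1 = 7.
  i=4: a_4=3, p_4 = 3*47 + 20 = 161, q_4 = 3*7 + 3 = 24.
q_4 = 24 > 15, so the last convergent with denominator <= 15 is p_3/q_3 = 47/7.
The closest fraction with denominator <= 15 is either p_3/q_3 or the intermediate fraction (k*p_3 + p_2)/(k*q_3 + q_2) with the largest k >= 1 whose denominator stays <= 15; these approach x as k grows, and every other convergent or intermediate fraction in range is farther away.
Largest k: floor((15 - q_2)/q_3) = floor((15 - 3)/7) = 1.
That gives (1*47 + 20)/(1*7 + 3) = 67/10.
Compare the errors: |x - 47/7| = |161*7 - 47*24|/(24*7) = 1/168, and |x - 67/10| = |161*10 - 67*24|/(24*10) = 2/240.
Cross-multiplying, 1*240 = 240 < 336 = 2*168, so 1/168 is smaller: the convergent 47/7 is closer to x than 67/10.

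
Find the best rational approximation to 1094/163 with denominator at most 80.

Expand x = 1094/163 as a continued fraction with the Euclidean algorithm:
  1094 = 6*163 + 116, so a_0 = 6.
  163 = 1*116 + 47, so a_1 = 1.
  116 = 2*47 + 22, so a_2 = 2.
  47 = 2*22 + 3, so a_3 = 2.
  22 = 7*3 + 1, so a_4 = 7.
  3 = 3*1 + 0, so a_5 = 3.
so x = [6; 1, 2, 2, 7, 3].
Convergents (p_i = a_i*p_{i-1} + p_{i-2}, q_i = a_i*q_{i-1} + q_{i-2} with p_{-2}=0, p_{-1}=1, q_{-2}=1, q_{-1}=0), until the denominator exceeds 80:
  i=0: a_0=6, p_0 = 6*1 + 0 = 6, q_0 = 6*0 + 1 = 1.
  i=1: a_1=1, p_1 = 1*6 + 1 = 7, q_1 = 1*1 + 0 = 1.
  i=2: a_2=2, p_2 = 2*7 + 6 = 20, q_2 = 2*1 + 1 = 3.
  i=3: a_3=2, p_3 = 2*20 + 7 = 47, q_3 = 2*3 + 1 = 7.
  i=4: a_4=7, p_4 = 7*47 + 20 = 349, q_4 = 7*7 + 3 = 52.
  i=5: a_5=3, p_5 = 3*349 + 47 = 1094, q_5 = 3*52 + 7 = 163.
q_5 = 163 > 80, so the last convergent with denominator <= 80 is p_4/q_4 = 349/52.
The closest fraction with denominator <= 80 is either p_4/q_4 or the intermediate fraction (k*p_4 + p_3)/(k*q_4 + q_3) with the largest k >= 1 whose denominator stays <= 80; these approach x as k grows, and every other convergent or intermediate fraction in range is farther away.
Largest k: floor((80 - q_3)/q_4) = floor((80 - 7)/52) = 1.
That gives (1*349 + 47)/(1*52 + 7) = 396/59.
Compare the errors: |x - 349/52| = |1094*52 - 349*163|/(163*52) = 1/8476, and |x - 396/59| = |1094*59 - 396*163|/(163*59) = 2/9617.
Cross-multiplying, 1*9617 = 9617 < 16952 = 2*8476, so 1/8476 is smaller: the convergent 349/52 is closer to x than 396/59.

349/52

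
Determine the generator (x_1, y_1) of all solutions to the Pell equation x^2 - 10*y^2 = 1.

First expand sqrt(10) as a continued fraction. With x_i = (sqrt(10) + m_i)/d_i and (m_0, d_0) = (0, 1): a_0 = floor(sqrt(10)) = 3, since 3^2 = 9 <= 10 < 16 = 4^2.
Iterate m_{i+1} = d_i*a_i - m_i, d_{i+1} = (10 - m_{i+1}^2)/d_i, a_{i+1} = floor((a_0 + m_{i+1})/d_{i+1}):
  m_1 = 1*3 - 0 = 3, d_1 = (10 - 3^2)/1 = 1/1 = 1, a_1 = floor((3 + 3)/1) = 6.
  m_2 = 1*6 - 3 = 3, d_2 = (10 - 3^2)/1 = 1/1 = 1: (m_2, d_2) = (m_1, d_1) = (3, 1), so from here the quotient a_1 repeats; the period length is 1.
So sqrt(10) = [3; (6)] with period length k = 1.
k is odd, so (p_{k-1}, q_{k-1}) only solves x^2 - 10y^2 = -1 and the fundamental solution of x^2 - 10y^2 = 1 is (p_{2k-1}, q_{2k-1}) = (p_1, q_1); compute convergents through index 1, running through the period twice.
Convergents (p_i = a_i*p_{i-1} + p_{i-2}, q_i = a_i*q_{i-1} + q_{i-2} with p_{-2}=0, p_{-1}=1, q_{-2}=1, q_{-1}=0):
  i=0: a_0=3, p_0 = 3*1 + 0 = 3, q_0 = 3*0 + 1 = 1.
  i=1: a_1=6, p_1 = 6*3 + 1 = 19, q_1 = 6*1 + 0 = 6.
Indeed p_0^2 - 10*q_0^2 = 9 - 10 = -1, not +1.
Check: 19^2 - 10*6^2 = 361 - 360 = 1, so (x, y) = (19, 6) solves the equation, and by the theorem it is the least positive solution.

(x, y) = (19, 6)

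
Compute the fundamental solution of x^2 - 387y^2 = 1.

First expand sqrt(387) as a continued fraction. With x_i = (sqrt(387) + m_i)/d_i and (m_0, d_0) = (0, 1): a_0 = floor(sqrt(387)) = 19, since 19^2 = 361 <= 387 < 400 = 20^2.
Iterate m_{i+1} = d_i*a_i - m_i, d_{i+1} = (387 - m_{i+1}^2)/d_i, a_{i+1} = floor((a_0 + m_{i+1})/d_{i+1}):
  m_1 = 1*19 - 0 = 19, d_1 = (387 - 19^2)/1 = 26/1 = 26, a_1 = floor((19 + 19)/26) = 1.
  m_2 = 26*1 - 19 = 7, d_2 = (387 - 7^2)/26 = 338/26 = 13, a_2 = floor((19 + 7)/13) = 2.
  m_3 = 13*2 - 7 = 19, d_3 = (387 - 19^2)/13 = 26/13 = 2, a_3 = floor((19 + 19)/2) = 19.
  m_4 = 2*19 - 19 = 19, d_4 = (387 - 19^2)/2 = 26/2 = 13, a_4 = floor((19 + 19)/13) = 2.
  m_5 = 13*2 - 19 = 7, d_5 = (387 - 7^2)/13 = 338/13 = 26, a_5 = floor((19 + 7)/26) = 1.
  m_6 = 26*1 - 7 = 19, d_6 = (387 - 19^2)/26 = 26/26 = 1, a_6 = floor((19 + 19)/1) = 38.
  m_7 = 1*38 - 19 = 19, d_7 = (387 - 19^2)/1 = 26/1 = 26: (m_7, d_7) = (m_1, d_1) = (19, 26), so from here the quotients repeat a_1, ..., a_6; the period length is 6.
So sqrt(387) = [19; (1, 2, 19, 2, 1, 38)] with period length k = 6.
k is even, so the fundamental solution of x^2 - 387y^2 = 1 is (p_{k-1}, q_{k-1}) = (p_5, q_5); compute convergents through index 5.
Convergents (p_i = a_i*p_{i-1} + p_{i-2}, q_i = a_i*q_{i-1} + q_{i-2} with p_{-2}=0, p_{-1}=1, q_{-2}=1, q_{-1}=0):
  i=0: a_0=19, p_0 = 19*1 + 0 = 19, q_0 = 19*0 + 1 = 1.
  i=1: a_1=1, p_1 = 1*19 + 1 = 20, q_1 = 1*1 + 0 = 1.
  i=2: a_2=2, p_2 = 2*20 + 19 = 59, q_2 = 2*1 + 1 = 3.
  i=3: a_3=19, p_3 = 19*59 + 20 = 1141, q_3 = 19*3 + 1 = 58.
  i=4: a_4=2, p_4 = 2*1141 + 59 = 2341, q_4 = 2*58 + 3 = 119.
  i=5: a_5=1, p_5 = 1*2341 + 1141 = 3482, q_5 = 1*119 + 58 = 177.
Check: 3482^2 - 387*177^2 = 12124324 - 12124323 = 1, so (x, y) = (3482, 177) solves the equation, and by the theorem it is the least positive solution.

(x, y) = (3482, 177)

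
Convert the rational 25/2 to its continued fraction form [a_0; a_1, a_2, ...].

Run the Euclidean algorithm on 25 and 2; the successive quotients are the partial quotients a_0, a_1, ... (each step inverts the fractional part left over by the previous one):
  25 = 12*2 + 1, so a_0 = 12.
  2 = 2*1 + 0, so a_1 = 2.
The remainder reaches 0 after 2 divisions, so the expansion has 2 partial quotients, read off in order.

[12; 2]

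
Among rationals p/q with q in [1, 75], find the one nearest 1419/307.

208/45

Expand x = 1419/307 as a continued fraction with the Euclidean algorithm:
  1419 = 4*307 + 191, so a_0 = 4.
  307 = 1*191 + 116, so a_1 = 1.
  191 = 1*116 + 75, so a_2 = 1.
  116 = 1*75 + 41, so a_3 = 1.
  75 = 1*41 + 34, so a_4 = 1.
  41 = 1*34 + 7, so a_5 = 1.
  34 = 4*7 + 6, so a_6 = 4.
  7 = 1*6 + 1, so a_7 = 1.
  6 = 6*1 + 0, so a_8 = 6.
so x = [4; 1, 1, 1, 1, 1, 4, 1, 6].
Convergents (p_i = a_i*p_{i-1} + p_{i-2}, q_i = a_i*q_{i-1} + q_{i-2} with p_{-2}=0, p_{-1}=1, q_{-2}=1, q_{-1}=0), until the denominator exceeds 75:
  i=0: a_0=4, p_0 = 4*1 + 0 = 4, q_0 = 4*0 + 1 = 1.
  i=1: a_1=1, p_1 = 1*4 + 1 = 5, q_1 = 1*1 + 0 = 1.
  i=2: a_2=1, p_2 = 1*5 + 4 = 9, q_2 = 1*1 + 1 = 2.
  i=3: a_3=1, p_3 = 1*9 + 5 = 14, q_3 = 1*2 + 1 = 3.
  i=4: a_4=1, p_4 = 1*14 + 9 = 23, q_4 = 1*3 + 2 = 5.
  i=5: a_5=1, p_5 = 1*23 + 14 = 37, q_5 = 1*5 + 3 = 8.
  i=6: a_6=4, p_6 = 4*37 + 23 = 171, q_6 = 4*8 + 5 = 37.
  i=7: a_7=1, p_7 = 1*171 + 37 = 208, q_7 = 1*37 + 8 = 45.
  i=8: a_8=6, p_8 = 6*208 + 171 = 1419, q_8 = 6*45 + 37 = 307.
q_8 = 307 > 75, so the last convergent with denominator <= 75 is p_7/q_7 = 208/45.
The closest fraction with denominator <= 75 is either p_7/q_7 or the intermediate fraction (k*p_7 + p_6)/(k*q_7 + q_6) with the largest k >= 1 whose denominator stays <= 75; these approach x as k grows, and every other convergent or intermediate fraction in range is farther away.
Largest k: floor((75 - q_6)/q_7) = floor((75 - 37)/45) = 0.
Since k = 0, no intermediate fraction beyond p_7/q_7 has denominator <= 75, so the convergent 208/45 is the closest (its error is |1419*45 - 208*307|/(307*45) = 1/13815).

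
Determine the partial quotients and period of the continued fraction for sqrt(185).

Write x_i = (sqrt(185) + m_i)/d_i with (m_0, d_0) = (0, 1). a_0 = floor(sqrt(185)) = 13, since 13^2 = 169 <= 185 < 196 = 14^2.
Iterate m_{i+1} = d_i*a_i - m_i, d_{i+1} = (185 - m_{i+1}^2)/d_i, a_{i+1} = floor((a_0 + m_{i+1})/d_{i+1}):
  m_1 = 1*13 - 0 = 13, d_1 = (185 - 13^2)/1 = 16/1 = 16, a_1 = floor((13 + 13)/16) = 1.
  m_2 = 16*1 - 13 = 3, d_2 = (185 - 3^2)/16 = 176/16 = 11, a_2 = floor((13 + 3)/11) = 1.
  m_3 = 11*1 - 3 = 8, d_3 = (185 - 8^2)/11 = 121/11 = 11, a_3 = floor((13 + 8)/11) = 1.
  m_4 = 11*1 - 8 = 3, d_4 = (185 - 3^2)/11 = 176/11 = 16, a_4 = floor((13 + 3)/16) = 1.
  m_5 = 16*1 - 3 = 13, d_5 = (185 - 13^2)/16 = 16/16 = 1, a_5 = floor((13 + 13)/1) = 26.
  m_6 = 1*26 - 13 = 13, d_6 = (185 - 13^2)/1 = 16/1 = 16: (m_6, d_6) = (m_1, d_1) = (13, 16), so from here the quotients repeat a_1, ..., a_5; the period length is 5.
Hence the expansion of sqrt(185) is a_0 = 13 followed by the repeating block 1, 1, 1, 1, 26 (period 5).

[13; (1, 1, 1, 1, 26)]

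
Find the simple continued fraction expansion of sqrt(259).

Write x_i = (sqrt(259) + m_i)/d_i with (m_0, d_0) = (0, 1). a_0 = floor(sqrt(259)) = 16, since 16^2 = 256 <= 259 < 289 = 17^2.
Iterate m_{i+1} = d_i*a_i - m_i, d_{i+1} = (259 - m_{i+1}^2)/d_i, a_{i+1} = floor((a_0 + m_{i+1})/d_{i+1}):
  m_1 = 1*16 - 0 = 16, d_1 = (259 - 16^2)/1 = 3/1 = 3, a_1 = floor((16 + 16)/3) = 10.
  m_2 = 3*10 - 16 = 14, d_2 = (259 - 14^2)/3 = 63/3 = 21, a_2 = floor((16 + 14)/21) = 1.
  m_3 = 21*1 - 14 = 7, d_3 = (259 - 7^2)/21 = 210/21 = 10, a_3 = floor((16 + 7)/10) = 2.
  m_4 = 10*2 - 7 = 13, d_4 = (259 - 13^2)/10 = 90/10 = 9, a_4 = floor((16 + 13)/9) = 3.
  m_5 = 9*3 - 13 = 14, d_5 = (259 - 14^2)/9 = 63/9 = 7, a_5 = floor((16 + 14)/7) = 4.
  m_6 = 7*4 - 14 = 14, d_6 = (259 - 14^2)/7 = 63/7 = 9, a_6 = floor((16 + 14)/9) = 3.
  m_7 = 9*3 - 14 = 13, d_7 = (259 - 13^2)/9 = 90/9 = 10, a_7 = floor((16 + 13)/10) = 2.
  m_8 = 10*2 - 13 = 7, d_8 = (259 - 7^2)/10 = 210/10 = 21, a_8 = floor((16 + 7)/21) = 1.
  m_9 = 21*1 - 7 = 14, d_9 = (259 - 14^2)/21 = 63/21 = 3, a_9 = floor((16 + 14)/3) = 10.
  m_10 = 3*10 - 14 = 16, d_10 = (259 - 16^2)/3 = 3/3 = 1, a_10 = floor((16 + 16)/1) = 32.
  m_11 = 1*32 - 16 = 16, d_11 = (259 - 16^2)/1 = 3/1 = 3: (m_11, d_11) = (m_1, d_1) = (16, 3), so from here the quotients repeat a_1, ..., a_10; the period length is 10.
Hence the expansion of sqrt(259) is a_0 = 16 followed by the repeating block 10, 1, 2, 3, 4, 3, 2, 1, 10, 32 (period 10).

[16; (10, 1, 2, 3, 4, 3, 2, 1, 10, 32)]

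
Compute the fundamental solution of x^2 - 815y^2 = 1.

First expand sqrt(815) as a continued fraction. With x_i = (sqrt(815) + m_i)/d_i and (m_0, d_0) = (0, 1): a_0 = floor(sqrt(815)) = 28, since 28^2 = 784 <= 815 < 841 = 29^2.
Iterate m_{i+1} = d_i*a_i - m_i, d_{i+1} = (815 - m_{i+1}^2)/d_i, a_{i+1} = floor((a_0 + m_{i+1})/d_{i+1}):
  m_1 = 1*28 - 0 = 28, d_1 = (815 - 28^2)/1 = 31/1 = 31, a_1 = floor((28 + 28)/31) = 1.
  m_2 = 31*1 - 28 = 3, d_2 = (815 - 3^2)/31 = 806/31 = 26, a_2 = floor((28 + 3)/26) = 1.
  m_3 = 26*1 - 3 = 23, d_3 = (815 - 23^2)/26 = 286/26 = 11, a_3 = floor((28 + 23)/11) = 4.
  m_4 = 11*4 - 23 = 21, d_4 = (815 - 21^2)/11 = 374/11 = 34, a_4 = floor((28 + 21)/34) = 1.
  m_5 = 34*1 - 21 = 13, d_5 = (815 - 13^2)/34 = 646/34 = 19, a_5 = floor((28 + 13)/19) = 2.
  m_6 = 19*2 - 13 = 25, d_6 = (815 - 25^2)/19 = 190/19 = 10, a_6 = floor((28 + 25)/10) = 5.
  m_7 = 10*5 - 25 = 25, d_7 = (815 - 25^2)/10 = 190/10 = 19, a_7 = floor((28 + 25)/19) = 2.
  m_8 = 19*2 - 25 = 13, d_8 = (815 - 13^2)/19 = 646/19 = 34, a_8 = floor((28 + 13)/34) = 1.
  m_9 = 34*1 - 13 = 21, d_9 = (815 - 21^2)/34 = 374/34 = 11, a_9 = floor((28 + 21)/11) = 4.
  m_10 = 11*4 - 21 = 23, d_10 = (815 - 23^2)/11 = 286/11 = 26, a_10 = floor((28 + 23)/26) = 1.
  m_11 = 26*1 - 23 = 3, d_11 = (815 - 3^2)/26 = 806/26 = 31, a_11 = floor((28 + 3)/31) = 1.
  m_12 = 31*1 - 3 = 28, d_12 = (815 - 28^2)/31 = 31/31 = 1, a_12 = floor((28 + 28)/1) = 56.
  m_13 = 1*56 - 28 = 28, d_13 = (815 - 28^2)/1 = 31/1 = 31: (m_13, d_13) = (m_1, d_1) = (28, 31), so from here the quotients repeat a_1, ..., a_12; the period length is 12.
So sqrt(815) = [28; (1, 1, 4, 1, 2, 5, 2, 1, 4, 1, 1, 56)] with period length k = 12.
k is even, so the fundamental solution of x^2 - 815y^2 = 1 is (p_{k-1}, q_{k-1}) = (p_11, q_11); compute convergents through index 11.
Convergents (p_i = a_i*p_{i-1} + p_{i-2}, q_i = a_i*q_{i-1} + q_{i-2} with p_{-2}=0, p_{-1}=1, q_{-2}=1, q_{-1}=0):
  i=0: a_0=28, p_0 = 28*1 + 0 = 28, q_0 = 28*0 + 1 = 1.
  i=1: a_1=1, p_1 = 1*28 + 1 = 29, q_1 = 1*1 + 0 = 1.
  i=2: a_2=1, p_2 = 1*29 + 28 = 57, q_2 = 1*1 + 1 = 2.
  i=3: a_3=4, p_3 = 4*57 + 29 = 257, q_3 = 4*2 + 1 = 9.
  i=4: a_4=1, p_4 = 1*257 + 57 = 314, q_4 = 1*9 + 2 = 11.
  i=5: a_5=2, p_5 = 2*314 + 257 = 885, q_5 = 2*11 + 9 = 31.
  i=6: a_6=5, p_6 = 5*885 + 314 = 4739, q_6 = 5*31 + 11 = 166.
  i=7: a_7=2, p_7 = 2*4739 + 885 = 10363, q_7 = 2*166 + 31 = 363.
  i=8: a_8=1, p_8 = 1*10363 + 4739 = 15102, q_8 = 1*363 + 166 = 529.
  i=9: a_9=4, p_9 = 4*15102 + 10363 = 70771, q_9 = 4*529 + 363 = 2479.
  i=10: a_10=1, p_10 = 1*70771 + 15102 = 85873, q_10 = 1*2479 + 529 = 3008.
  i=11: a_11=1, p_11 = 1*85873 + 70771 = 156644, q_11 = 1*3008 + 2479 = 5487.
Check: 156644^2 - 815*5487^2 = 24537342736 - 24537342735 = 1, so (x, y) = (156644, 5487) solves the equation, and by the theorem it is the least positive solution.

(x, y) = (156644, 5487)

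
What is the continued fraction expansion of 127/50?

Run the Euclidean algorithm on 127 and 50; the successive quotients are the partial quotients a_0, a_1, ... (each step inverts the fractional part left over by the previous one):
  127 = 2*50 + 27, so a_0 = 2.
  50 = 1*27 + 23, so a_1 = 1.
  27 = 1*23 + 4, so a_2 = 1.
  23 = 5*4 + 3, so a_3 = 5.
  4 = 1*3 + 1, so a_4 = 1.
  3 = 3*1 + 0, so a_5 = 3.
The remainder reaches 0 after 6 divisions, so the expansion has 6 partial quotients, read off in order.

[2; 1, 1, 5, 1, 3]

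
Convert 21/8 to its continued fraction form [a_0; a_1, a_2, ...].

Run the Euclidean algorithm on 21 and 8; the successive quotients are the partial quotients a_0, a_1, ... (each step inverts the fractional part left over by the previous one):
  21 = 2*8 + 5, so a_0 = 2.
  8 = 1*5 + 3, so a_1 = 1.
  5 = 1*3 + 2, so a_2 = 1.
  3 = 1*2 + 1, so a_3 = 1.
  2 = 2*1 + 0, so a_4 = 2.
The remainder reaches 0 after 5 divisions, so the expansion has 5 partial quotients, read off in order.

[2; 1, 1, 1, 2]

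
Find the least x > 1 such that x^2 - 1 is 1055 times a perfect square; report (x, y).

(x, y) = (1689, 52)

First expand sqrt(1055) as a continued fraction. With x_i = (sqrt(1055) + m_i)/d_i and (m_0, d_0) = (0, 1): a_0 = floor(sqrt(1055)) = 32, since 32^2 = 1024 <= 1055 < 1089 = 33^2.
Iterate m_{i+1} = d_i*a_i - m_i, d_{i+1} = (1055 - m_{i+1}^2)/d_i, a_{i+1} = floor((a_0 + m_{i+1})/d_{i+1}):
  m_1 = 1*32 - 0 = 32, d_1 = (1055 - 32^2)/1 = 31/1 = 31, a_1 = floor((32 + 32)/31) = 2.
  m_2 = 31*2 - 32 = 30, d_2 = (1055 - 30^2)/31 = 155/31 = 5, a_2 = floor((32 + 30)/5) = 12.
  m_3 = 5*12 - 30 = 30, d_3 = (1055 - 30^2)/5 = 155/5 = 31, a_3 = floor((32 + 30)/31) = 2.
  m_4 = 31*2 - 30 = 32, d_4 = (1055 - 32^2)/31 = 31/31 = 1, a_4 = floor((32 + 32)/1) = 64.
  m_5 = 1*64 - 32 = 32, d_5 = (1055 - 32^2)/1 = 31/1 = 31: (m_5, d_5) = (m_1, d_1) = (32, 31), so from here the quotients repeat a_1, ..., a_4; the period length is 4.
So sqrt(1055) = [32; (2, 12, 2, 64)] with period length k = 4.
k is even, so the fundamental solution of x^2 - 1055y^2 = 1 is (p_{k-1}, q_{k-1}) = (p_3, q_3); compute convergents through index 3.
Convergents (p_i = a_i*p_{i-1} + p_{i-2}, q_i = a_i*q_{i-1} + q_{i-2} with p_{-2}=0, p_{-1}=1, q_{-2}=1, q_{-1}=0):
  i=0: a_0=32, p_0 = 32*1 + 0 = 32, q_0 = 32*0 + 1 = 1.
  i=1: a_1=2, p_1 = 2*32 + 1 = 65, q_1 = 2*1 + 0 = 2.
  i=2: a_2=12, p_2 = 12*65 + 32 = 812, q_2 = 12*2 + 1 = 25.
  i=3: a_3=2, p_3 = 2*812 + 65 = 1689, q_3 = 2*25 + 2 = 52.
Check: 1689^2 - 1055*52^2 = 2852721 - 2852720 = 1, so (x, y) = (1689, 52) solves the equation, and by the theorem it is the least positive solution.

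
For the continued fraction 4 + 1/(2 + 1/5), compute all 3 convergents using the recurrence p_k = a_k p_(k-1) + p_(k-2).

Using the convergent recurrence p_i = a_i*p_{i-1} + p_{i-2}, q_i = a_i*q_{i-1} + q_{i-2} with p_{-2}=0, p_{-1}=1, q_{-2}=1, q_{-1}=0:
  i=0: a_0=4, p_0 = 4*1 + 0 = 4, q_0 = 4*0 + 1 = 1.
  i=1: a_1=2, p_1 = 2*4 + 1 = 9, q_1 = 2*1 + 0 = 2.
  i=2: a_2=5, p_2 = 5*9 + 4 = 49, q_2 = 5*2 + 1 = 11.

4/1, 9/2, 49/11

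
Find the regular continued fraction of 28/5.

[5; 1, 1, 2]

Run the Euclidean algorithm on 28 and 5; the successive quotients are the partial quotients a_0, a_1, ... (each step inverts the fractional part left over by the previous one):
  28 = 5*5 + 3, so a_0 = 5.
  5 = 1*3 + 2, so a_1 = 1.
  3 = 1*2 + 1, so a_2 = 1.
  2 = 2*1 + 0, so a_3 = 2.
The remainder reaches 0 after 4 divisions, so the expansion has 4 partial quotients, read off in order.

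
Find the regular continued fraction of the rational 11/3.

[3; 1, 2]

Run the Euclidean algorithm on 11 and 3; the successive quotients are the partial quotients a_0, a_1, ... (each step inverts the fractional part left over by the previous one):
  11 = 3*3 + 2, so a_0 = 3.
  3 = 1*2 + 1, so a_1 = 1.
  2 = 2*1 + 0, so a_2 = 2.
The remainder reaches 0 after 3 divisions, so the expansion has 3 partial quotients, read off in order.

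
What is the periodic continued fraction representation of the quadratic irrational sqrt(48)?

[6; (1, 12)]

Write x_i = (sqrt(48) + m_i)/d_i with (m_0, d_0) = (0, 1). a_0 = floor(sqrt(48)) = 6, since 6^2 = 36 <= 48 < 49 = 7^2.
Iterate m_{i+1} = d_i*a_i - m_i, d_{i+1} = (48 - m_{i+1}^2)/d_i, a_{i+1} = floor((a_0 + m_{i+1})/d_{i+1}):
  m_1 = 1*6 - 0 = 6, d_1 = (48 - 6^2)/1 = 12/1 = 12, a_1 = floor((6 + 6)/12) = 1.
  m_2 = 12*1 - 6 = 6, d_2 = (48 - 6^2)/12 = 12/12 = 1, a_2 = floor((6 + 6)/1) = 12.
  m_3 = 1*12 - 6 = 6, d_3 = (48 - 6^2)/1 = 12/1 = 12: (m_3, d_3) = (m_1, d_1) = (6, 12), so from here the quotients repeat a_1, a_2; the period length is 2.
Hence the expansion of sqrt(48) is a_0 = 6 followed by the repeating block 1, 12 (period 2).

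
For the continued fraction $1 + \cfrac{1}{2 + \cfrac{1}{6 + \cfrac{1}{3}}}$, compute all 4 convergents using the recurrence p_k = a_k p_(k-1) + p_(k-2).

1/1, 3/2, 19/13, 60/41

Using the convergent recurrence p_i = a_i*p_{i-1} + p_{i-2}, q_i = a_i*q_{i-1} + q_{i-2} with p_{-2}=0, p_{-1}=1, q_{-2}=1, q_{-1}=0:
  i=0: a_0=1, p_0 = 1*1 + 0 = 1, q_0 = 1*0 + 1 = 1.
  i=1: a_1=2, p_1 = 2*1 + 1 = 3, q_1 = 2*1 + 0 = 2.
  i=2: a_2=6, p_2 = 6*3 + 1 = 19, q_2 = 6*2 + 1 = 13.
  i=3: a_3=3, p_3 = 3*19 + 3 = 60, q_3 = 3*13 + 2 = 41.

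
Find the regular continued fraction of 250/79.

Run the Euclidean algorithm on 250 and 79; the successive quotients are the partial quotients a_0, a_1, ... (each step inverts the fractional part left over by the previous one):
  250 = 3*79 + 13, so a_0 = 3.
  79 = 6*13 + 1, so a_1 = 6.
  13 = 13*1 + 0, so a_2 = 13.
The remainder reaches 0 after 3 divisions, so the expansion has 3 partial quotients, read off in order.

[3; 6, 13]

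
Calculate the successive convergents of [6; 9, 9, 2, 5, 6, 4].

Using the convergent recurrence p_i = a_i*p_{i-1} + p_{i-2}, q_i = a_i*q_{i-1} + q_{i-2} with p_{-2}=0, p_{-1}=1, q_{-2}=1, q_{-1}=0:
  i=0: a_0=6, p_0 = 6*1 + 0 = 6, q_0 = 6*0 + 1 = 1.
  i=1: a_1=9, p_1 = 9*6 + 1 = 55, q_1 = 9*1 + 0 = 9.
  i=2: a_2=9, p_2 = 9*55 + 6 = 501, q_2 = 9*9 + 1 = 82.
  i=3: a_3=2, p_3 = 2*501 + 55 = 1057, q_3 = 2*82 + 9 = 173.
  i=4: a_4=5, p_4 = 5*1057 + 501 = 5786, q_4 = 5*173 + 82 = 947.
  i=5: a_5=6, p_5 = 6*5786 + 1057 = 35773, q_5 = 6*947 + 173 = 5855.
  i=6: a_6=4, p_6 = 4*35773 + 5786 = 148878, q_6 = 4*5855 + 947 = 24367.

6/1, 55/9, 501/82, 1057/173, 5786/947, 35773/5855, 148878/24367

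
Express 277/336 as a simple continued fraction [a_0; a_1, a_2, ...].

Run the Euclidean algorithm on 277 and 336; the successive quotients are the partial quotients a_0, a_1, ... (each step inverts the fractional part left over by the previous one):
  277 = 0*336 + 277, so a_0 = 0.
  336 = 1*277 + 59, so a_1 = 1.
  277 = 4*59 + 41, so a_2 = 4.
  59 = 1*41 + 18, so a_3 = 1.
  41 = 2*18 + 5, so a_4 = 2.
  18 = 3*5 + 3, so a_5 = 3.
  5 = 1*3 + 2, so a_6 = 1.
  3 = 1*2 + 1, so a_7 = 1.
  2 = 2*1 + 0, so a_8 = 2.
The remainder reaches 0 after 9 divisions, so the expansion has 9 partial quotients, read off in order.

[0; 1, 4, 1, 2, 3, 1, 1, 2]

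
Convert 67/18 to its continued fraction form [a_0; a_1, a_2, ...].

[3; 1, 2, 1, 1, 2]

Run the Euclidean algorithm on 67 and 18; the successive quotients are the partial quotients a_0, a_1, ... (each step inverts the fractional part left over by the previous one):
  67 = 3*18 + 13, so a_0 = 3.
  18 = 1*13 + 5, so a_1 = 1.
  13 = 2*5 + 3, so a_2 = 2.
  5 = 1*3 + 2, so a_3 = 1.
  3 = 1*2 + 1, so a_4 = 1.
  2 = 2*1 + 0, so a_5 = 2.
The remainder reaches 0 after 6 divisions, so the expansion has 6 partial quotients, read off in order.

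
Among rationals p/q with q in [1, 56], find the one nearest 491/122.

165/41

Expand x = 491/122 as a continued fraction with the Euclidean algorithm:
  491 = 4*122 + 3, so a_0 = 4.
  122 = 40*3 + 2, so a_1 = 40.
  3 = 1*2 + 1, so a_2 = 1.
  2 = 2*1 + 0, so a_3 = 2.
so x = [4; 40, 1, 2].
Convergents (p_i = a_i*p_{i-1} + p_{i-2}, q_i = a_i*q_{i-1} + q_{i-2} with p_{-2}=0, p_{-1}=1, q_{-2}=1, q_{-1}=0), until the denominator exceeds 56:
  i=0: a_0=4, p_0 = 4*1 + 0 = 4, q_0 = 4*0 + 1 = 1.
  i=1: a_1=40, p_1 = 40*4 + 1 = 161, q_1 = 40*1 + 0 = 40.
  i=2: a_2=1, p_2 = 1*161 + 4 = 165, q_2 = 1*40 + 1 = 41.
  i=3: a_3=2, p_3 = 2*165 + 161 = 491, q_3 = 2*41 + 40 = 122.
q_3 = 122 > 56, so the last convergent with denominator <= 56 is p_2/q_2 = 165/41.
The closest fraction with denominator <= 56 is either p_2/q_2 or the intermediate fraction (k*p_2 + p_1)/(k*q_2 + q_1) with the largest k >= 1 whose denominator stays <= 56; these approach x as k grows, and every other convergent or intermediate fraction in range is farther away.
Largest k: floor((56 - q_1)/q_2) = floor((56 - 40)/41) = 0.
Since k = 0, no intermediate fraction beyond p_2/q_2 has denominator <= 56, so the convergent 165/41 is the closest (its error is |491*41 - 165*122|/(122*41) = 1/5002).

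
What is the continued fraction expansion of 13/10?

[1; 3, 3]

Run the Euclidean algorithm on 13 and 10; the successive quotients are the partial quotients a_0, a_1, ... (each step inverts the fractional part left over by the previous one):
  13 = 1*10 + 3, so a_0 = 1.
  10 = 3*3 + 1, so a_1 = 3.
  3 = 3*1 + 0, so a_2 = 3.
The remainder reaches 0 after 3 divisions, so the expansion has 3 partial quotients, read off in order.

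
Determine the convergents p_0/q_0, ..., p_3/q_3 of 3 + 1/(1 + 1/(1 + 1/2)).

Using the convergent recurrence p_i = a_i*p_{i-1} + p_{i-2}, q_i = a_i*q_{i-1} + q_{i-2} with p_{-2}=0, p_{-1}=1, q_{-2}=1, q_{-1}=0:
  i=0: a_0=3, p_0 = 3*1 + 0 = 3, q_0 = 3*0 + 1 = 1.
  i=1: a_1=1, p_1 = 1*3 + 1 = 4, q_1 = 1*1 + 0 = 1.
  i=2: a_2=1, p_2 = 1*4 + 3 = 7, q_2 = 1*1 + 1 = 2.
  i=3: a_3=2, p_3 = 2*7 + 4 = 18, q_3 = 2*2 + 1 = 5.

3/1, 4/1, 7/2, 18/5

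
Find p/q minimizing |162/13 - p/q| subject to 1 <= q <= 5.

25/2

Expand x = 162/13 as a continued fraction with the Euclidean algorithm:
  162 = 12*13 + 6, so a_0 = 12.
  13 = 2*6 + 1, so a_1 = 2.
  6 = 6*1 + 0, so a_2 = 6.
so x = [12; 2, 6].
Convergents (p_i = a_i*p_{i-1} + p_{i-2}, q_i = a_i*q_{i-1} + q_{i-2} with p_{-2}=0, p_{-1}=1, q_{-2}=1, q_{-1}=0), until the denominator exceeds 5:
  i=0: a_0=12, p_0 = 12*1 + 0 = 12, q_0 = 12*0 + 1 = 1.
  i=1: a_1=2, p_1 = 2*12 + 1 = 25, q_1 = 2*1 + 0 = 2.
  i=2: a_2=6, p_2 = 6*25 + 12 = 162, q_2 = 6*2 + 1 = 13.
q_2 = 13 > 5, so the last convergent with denominator <= 5 is p_1/q_1 = 25/2.
The closest fraction with denominator <= 5 is either p_1/q_1 or the intermediate fraction (k*p_1 + p_0)/(k*q_1 + q_0) with the largest k >= 1 whose denominator stays <= 5; these approach x as k grows, and every other convergent or intermediate fraction in range is farther away.
Largest k: floor((5 - q_0)/q_1) = floor((5 - 1)/2) = 2.
That gives (2*25 + 12)/(2*2 + 1) = 62/5.
Compare the errors: |x - 25/2| = |162*2 - 25*13|/(13*2) = 1/26, and |x - 62/5| = |162*5 - 62*13|/(13*5) = 4/65.
Cross-multiplying, 1*65 = 65 < 104 = 4*26, so 1/26 is smaller: the convergent 25/2 is closer to x than 62/5.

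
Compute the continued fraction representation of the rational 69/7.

[9; 1, 6]

Run the Euclidean algorithm on 69 and 7; the successive quotients are the partial quotients a_0, a_1, ... (each step inverts the fractional part left over by the previous one):
  69 = 9*7 + 6, so a_0 = 9.
  7 = 1*6 + 1, so a_1 = 1.
  6 = 6*1 + 0, so a_2 = 6.
The remainder reaches 0 after 3 divisions, so the expansion has 3 partial quotients, read off in order.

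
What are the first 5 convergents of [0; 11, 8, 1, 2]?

Using the convergent recurrence p_i = a_i*p_{i-1} + p_{i-2}, q_i = a_i*q_{i-1} + q_{i-2} with p_{-2}=0, p_{-1}=1, q_{-2}=1, q_{-1}=0:
  i=0: a_0=0, p_0 = 0*1 + 0 = 0, q_0 = 0*0 + 1 = 1.
  i=1: a_1=11, p_1 = 11*0 + 1 = 1, q_1 = 11*1 + 0 = 11.
  i=2: a_2=8, p_2 = 8*1 + 0 = 8, q_2 = 8*11 + 1 = 89.
  i=3: a_3=1, p_3 = 1*8 + 1 = 9, q_3 = 1*89 + 11 = 100.
  i=4: a_4=2, p_4 = 2*9 + 8 = 26, q_4 = 2*100 + 89 = 289.

0/1, 1/11, 8/89, 9/100, 26/289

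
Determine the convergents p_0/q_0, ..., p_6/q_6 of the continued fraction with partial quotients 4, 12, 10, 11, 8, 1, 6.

Using the convergent recurrence p_i = a_i*p_{i-1} + p_{i-2}, q_i = a_i*q_{i-1} + q_{i-2} with p_{-2}=0, p_{-1}=1, q_{-2}=1, q_{-1}=0:
  i=0: a_0=4, p_0 = 4*1 + 0 = 4, q_0 = 4*0 + 1 = 1.
  i=1: a_1=12, p_1 = 12*4 + 1 = 49, q_1 = 12*1 + 0 = 12.
  i=2: a_2=10, p_2 = 10*49 + 4 = 494, q_2 = 10*12 + 1 = 121.
  i=3: a_3=11, p_3 = 11*494 + 49 = 5483, q_3 = 11*121 + 12 = 1343.
  i=4: a_4=8, p_4 = 8*5483 + 494 = 44358, q_4 = 8*1343 + 121 = 10865.
  i=5: a_5=1, p_5 = 1*44358 + 5483 = 49841, q_5 = 1*10865 + 1343 = 12208.
  i=6: a_6=6, p_6 = 6*49841 + 44358 = 343404, q_6 = 6*12208 + 10865 = 84113.

4/1, 49/12, 494/121, 5483/1343, 44358/10865, 49841/12208, 343404/84113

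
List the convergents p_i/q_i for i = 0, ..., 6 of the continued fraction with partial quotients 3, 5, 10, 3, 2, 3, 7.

3/1, 16/5, 163/51, 505/158, 1173/367, 4024/1259, 29341/9180

Using the convergent recurrence p_i = a_i*p_{i-1} + p_{i-2}, q_i = a_i*q_{i-1} + q_{i-2} with p_{-2}=0, p_{-1}=1, q_{-2}=1, q_{-1}=0:
  i=0: a_0=3, p_0 = 3*1 + 0 = 3, q_0 = 3*0 + 1 = 1.
  i=1: a_1=5, p_1 = 5*3 + 1 = 16, q_1 = 5*1 + 0 = 5.
  i=2: a_2=10, p_2 = 10*16 + 3 = 163, q_2 = 10*5 + 1 = 51.
  i=3: a_3=3, p_3 = 3*163 + 16 = 505, q_3 = 3*51 + 5 = 158.
  i=4: a_4=2, p_4 = 2*505 + 163 = 1173, q_4 = 2*158 + 51 = 367.
  i=5: a_5=3, p_5 = 3*1173 + 505 = 4024, q_5 = 3*367 + 158 = 1259.
  i=6: a_6=7, p_6 = 7*4024 + 1173 = 29341, q_6 = 7*1259 + 367 = 9180.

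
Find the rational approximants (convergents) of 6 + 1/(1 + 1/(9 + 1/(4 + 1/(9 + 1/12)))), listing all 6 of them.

6/1, 7/1, 69/10, 283/41, 2616/379, 31675/4589

Using the convergent recurrence p_i = a_i*p_{i-1} + p_{i-2}, q_i = a_i*q_{i-1} + q_{i-2} with p_{-2}=0, p_{-1}=1, q_{-2}=1, q_{-1}=0:
  i=0: a_0=6, p_0 = 6*1 + 0 = 6, q_0 = 6*0 + 1 = 1.
  i=1: a_1=1, p_1 = 1*6 + 1 = 7, q_1 = 1*1 + 0 = 1.
  i=2: a_2=9, p_2 = 9*7 + 6 = 69, q_2 = 9*1 + 1 = 10.
  i=3: a_3=4, p_3 = 4*69 + 7 = 283, q_3 = 4*10 + 1 = 41.
  i=4: a_4=9, p_4 = 9*283 + 69 = 2616, q_4 = 9*41 + 10 = 379.
  i=5: a_5=12, p_5 = 12*2616 + 283 = 31675, q_5 = 12*379 + 41 = 4589.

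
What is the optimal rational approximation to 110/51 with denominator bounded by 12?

13/6

Expand x = 110/51 as a continued fraction with the Euclidean algorithm:
  110 = 2*51 + 8, so a_0 = 2.
  51 = 6*8 + 3, so a_1 = 6.
  8 = 2*3 + 2, so a_2 = 2.
  3 = 1*2 + 1, so a_3 = 1.
  2 = 2*1 + 0, so a_4 = 2.
so x = [2; 6, 2, 1, 2].
Convergents (p_i = a_i*p_{i-1} + p_{i-2}, q_i = a_i*q_{i-1} + q_{i-2} with p_{-2}=0, p_{-1}=1, q_{-2}=1, q_{-1}=0), until the denominator exceeds 12:
  i=0: a_0=2, p_0 = 2*1 + 0 = 2, q_0 = 2*0 + 1 = 1.
  i=1: a_1=6, p_1 = 6*2 + 1 = 13, q_1 = 6*1 + 0 = 6.
  i=2: a_2=2, p_2 = 2*13 + 2 = 28, q_2 = 2*6 + 1 = 13.
q_2 = 13 > 12, so the last convergent with denominator <= 12 is p_1/q_1 = 13/6.
The closest fraction with denominator <= 12 is either p_1/q_1 or the intermediate fraction (k*p_1 + p_0)/(k*q_1 + q_0) with the largest k >= 1 whose denominator stays <= 12; these approach x as k grows, and every other convergent or intermediate fraction in range is farther away.
Largest k: floor((12 - q_0)/q_1) = floor((12 - 1)/6) = 1.
That gives (1*13 + 2)/(1*6 + 1) = 15/7.
Compare the errors: |x - 13/6| = |110*6 - 13*51|/(51*6) = 3/306, and |x - 15/7| = |110*7 - 15*51|/(51*7) = 5/357.
Cross-multiplying, 3*357 = 1071 < 1530 = 5*306, so 3/306 is smaller: the convergent 13/6 is closer to x than 15/7.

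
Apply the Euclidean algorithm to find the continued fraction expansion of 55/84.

[0; 1, 1, 1, 8, 1, 2]

Run the Euclidean algorithm on 55 and 84; the successive quotients are the partial quotients a_0, a_1, ... (each step inverts the fractional part left over by the previous one):
  55 = 0*84 + 55, so a_0 = 0.
  84 = 1*55 + 29, so a_1 = 1.
  55 = 1*29 + 26, so a_2 = 1.
  29 = 1*26 + 3, so a_3 = 1.
  26 = 8*3 + 2, so a_4 = 8.
  3 = 1*2 + 1, so a_5 = 1.
  2 = 2*1 + 0, so a_6 = 2.
The remainder reaches 0 after 7 divisions, so the expansion has 7 partial quotients, read off in order.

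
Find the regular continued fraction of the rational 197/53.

[3; 1, 2, 1, 1, 7]

Run the Euclidean algorithm on 197 and 53; the successive quotients are the partial quotients a_0, a_1, ... (each step inverts the fractional part left over by the previous one):
  197 = 3*53 + 38, so a_0 = 3.
  53 = 1*38 + 15, so a_1 = 1.
  38 = 2*15 + 8, so a_2 = 2.
  15 = 1*8 + 7, so a_3 = 1.
  8 = 1*7 + 1, so a_4 = 1.
  7 = 7*1 + 0, so a_5 = 7.
The remainder reaches 0 after 6 divisions, so the expansion has 6 partial quotients, read off in order.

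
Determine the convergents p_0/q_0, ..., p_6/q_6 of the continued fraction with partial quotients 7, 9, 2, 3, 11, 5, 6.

7/1, 64/9, 135/19, 469/66, 5294/745, 26939/3791, 166928/23491

Using the convergent recurrence p_i = a_i*p_{i-1} + p_{i-2}, q_i = a_i*q_{i-1} + q_{i-2} with p_{-2}=0, p_{-1}=1, q_{-2}=1, q_{-1}=0:
  i=0: a_0=7, p_0 = 7*1 + 0 = 7, q_0 = 7*0 + 1 = 1.
  i=1: a_1=9, p_1 = 9*7 + 1 = 64, q_1 = 9*1 + 0 = 9.
  i=2: a_2=2, p_2 = 2*64 + 7 = 135, q_2 = 2*9 + 1 = 19.
  i=3: a_3=3, p_3 = 3*135 + 64 = 469, q_3 = 3*19 + 9 = 66.
  i=4: a_4=11, p_4 = 11*469 + 135 = 5294, q_4 = 11*66 + 19 = 745.
  i=5: a_5=5, p_5 = 5*5294 + 469 = 26939, q_5 = 5*745 + 66 = 3791.
  i=6: a_6=6, p_6 = 6*26939 + 5294 = 166928, q_6 = 6*3791 + 745 = 23491.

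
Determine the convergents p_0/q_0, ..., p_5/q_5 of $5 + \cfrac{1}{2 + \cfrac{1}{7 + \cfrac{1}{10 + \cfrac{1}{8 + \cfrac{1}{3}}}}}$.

Using the convergent recurrence p_i = a_i*p_{i-1} + p_{i-2}, q_i = a_i*q_{i-1} + q_{i-2} with p_{-2}=0, p_{-1}=1, q_{-2}=1, q_{-1}=0:
  i=0: a_0=5, p_0 = 5*1 + 0 = 5, q_0 = 5*0 + 1 = 1.
  i=1: a_1=2, p_1 = 2*5 + 1 = 11, q_1 = 2*1 + 0 = 2.
  i=2: a_2=7, p_2 = 7*11 + 5 = 82, q_2 = 7*2 + 1 = 15.
  i=3: a_3=10, p_3 = 10*82 + 11 = 831, q_3 = 10*15 + 2 = 152.
  i=4: a_4=8, p_4 = 8*831 + 82 = 6730, q_4 = 8*152 + 15 = 1231.
  i=5: a_5=3, p_5 = 3*6730 + 831 = 21021, q_5 = 3*1231 + 152 = 3845.

5/1, 11/2, 82/15, 831/152, 6730/1231, 21021/3845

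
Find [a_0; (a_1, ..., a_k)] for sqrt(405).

Write x_i = (sqrt(405) + m_i)/d_i with (m_0, d_0) = (0, 1). a_0 = floor(sqrt(405)) = 20, since 20^2 = 400 <= 405 < 441 = 21^2.
Iterate m_{i+1} = d_i*a_i - m_i, d_{i+1} = (405 - m_{i+1}^2)/d_i, a_{i+1} = floor((a_0 + m_{i+1})/d_{i+1}):
  m_1 = 1*20 - 0 = 20, d_1 = (405 - 20^2)/1 = 5/1 = 5, a_1 = floor((20 + 20)/5) = 8.
  m_2 = 5*8 - 20 = 20, d_2 = (405 - 20^2)/5 = 5/5 = 1, a_2 = floor((20 + 20)/1) = 40.
  m_3 = 1*40 - 20 = 20, d_3 = (405 - 20^2)/1 = 5/1 = 5: (m_3, d_3) = (m_1, d_1) = (20, 5), so from here the quotients repeat a_1, a_2; the period length is 2.
Hence the expansion of sqrt(405) is a_0 = 20 followed by the repeating block 8, 40 (period 2).

[20; (8, 40)]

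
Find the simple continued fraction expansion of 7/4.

Run the Euclidean algorithm on 7 and 4; the successive quotients are the partial quotients a_0, a_1, ... (each step inverts the fractional part left over by the previous one):
  7 = 1*4 + 3, so a_0 = 1.
  4 = 1*3 + 1, so a_1 = 1.
  3 = 3*1 + 0, so a_2 = 3.
The remainder reaches 0 after 3 divisions, so the expansion has 3 partial quotients, read off in order.

[1; 1, 3]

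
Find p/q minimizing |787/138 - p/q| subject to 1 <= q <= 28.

Expand x = 787/138 as a continued fraction with the Euclidean algorithm:
  787 = 5*138 + 97, so a_0 = 5.
  138 = 1*97 + 41, so a_1 = 1.
  97 = 2*41 + 15, so a_2 = 2.
  41 = 2*15 + 11, so a_3 = 2.
  15 = 1*11 + 4, so a_4 = 1.
  11 = 2*4 + 3, so a_5 = 2.
  4 = 1*3 + 1, so a_6 = 1.
  3 = 3*1 + 0, so a_7 = 3.
so x = [5; 1, 2, 2, 1, 2, 1, 3].
Convergents (p_i = a_i*p_{i-1} + p_{i-2}, q_i = a_i*q_{i-1} + q_{i-2} with p_{-2}=0, p_{-1}=1, q_{-2}=1, q_{-1}=0), until the denominator exceeds 28:
  i=0: a_0=5, p_0 = 5*1 + 0 = 5, q_0 = 5*0 + 1 = 1.
  i=1: a_1=1, p_1 = 1*5 + 1 = 6, q_1 = 1*1 + 0 = 1.
  i=2: a_2=2, p_2 = 2*6 + 5 = 17, q_2 = 2*1 + 1 = 3.
  i=3: a_3=2, p_3 = 2*17 + 6 = 40, q_3 = 2*3 + 1 = 7.
  i=4: a_4=1, p_4 = 1*40 + 17 = 57, q_4 = 1*7 + 3 = 10.
  i=5: a_5=2, p_5 = 2*57 + 40 = 154, q_5 = 2*10 + 7 = 27.
  i=6: a_6=1, p_6 = 1*154 + 57 = 211, q_6 = 1*27 + 10 = 37.
q_6 = 37 > 28, so the last convergent with denominator <= 28 is p_5/q_5 = 154/27.
The closest fraction with denominator <= 28 is either p_5/q_5 or the intermediate fraction (k*p_5 + p_4)/(k*q_5 + q_4) with the largest k >= 1 whose denominator stays <= 28; these approach x as k grows, and every other convergent or intermediate fraction in range is farther away.
Largest k: floor((28 - q_4)/q_5) = floor((28 - 10)/27) = 0.
Since k = 0, no intermediate fraction beyond p_5/q_5 has denominator <= 28, so the convergent 154/27 is the closest (its error is |787*27 - 154*138|/(138*27) = 3/3726).

154/27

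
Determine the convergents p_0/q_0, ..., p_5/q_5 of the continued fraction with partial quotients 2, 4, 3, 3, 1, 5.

Using the convergent recurrence p_i = a_i*p_{i-1} + p_{i-2}, q_i = a_i*q_{i-1} + q_{i-2} with p_{-2}=0, p_{-1}=1, q_{-2}=1, q_{-1}=0:
  i=0: a_0=2, p_0 = 2*1 + 0 = 2, q_0 = 2*0 + 1 = 1.
  i=1: a_1=4, p_1 = 4*2 + 1 = 9, q_1 = 4*1 + 0 = 4.
  i=2: a_2=3, p_2 = 3*9 + 2 = 29, q_2 = 3*4 + 1 = 13.
  i=3: a_3=3, p_3 = 3*29 + 9 = 96, q_3 = 3*13 + 4 = 43.
  i=4: a_4=1, p_4 = 1*96 + 29 = 125, q_4 = 1*43 + 13 = 56.
  i=5: a_5=5, p_5 = 5*125 + 96 = 721, q_5 = 5*56 + 43 = 323.

2/1, 9/4, 29/13, 96/43, 125/56, 721/323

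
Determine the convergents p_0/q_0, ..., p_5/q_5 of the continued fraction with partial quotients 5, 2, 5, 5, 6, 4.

5/1, 11/2, 60/11, 311/57, 1926/353, 8015/1469

Using the convergent recurrence p_i = a_i*p_{i-1} + p_{i-2}, q_i = a_i*q_{i-1} + q_{i-2} with p_{-2}=0, p_{-1}=1, q_{-2}=1, q_{-1}=0:
  i=0: a_0=5, p_0 = 5*1 + 0 = 5, q_0 = 5*0 + 1 = 1.
  i=1: a_1=2, p_1 = 2*5 + 1 = 11, q_1 = 2*1 + 0 = 2.
  i=2: a_2=5, p_2 = 5*11 + 5 = 60, q_2 = 5*2 + 1 = 11.
  i=3: a_3=5, p_3 = 5*60 + 11 = 311, q_3 = 5*11 + 2 = 57.
  i=4: a_4=6, p_4 = 6*311 + 60 = 1926, q_4 = 6*57 + 11 = 353.
  i=5: a_5=4, p_5 = 4*1926 + 311 = 8015, q_5 = 4*353 + 57 = 1469.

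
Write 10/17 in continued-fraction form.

Run the Euclidean algorithm on 10 and 17; the successive quotients are the partial quotients a_0, a_1, ... (each step inverts the fractional part left over by the previous one):
  10 = 0*17 + 10, so a_0 = 0.
  17 = 1*10 + 7, so a_1 = 1.
  10 = 1*7 + 3, so a_2 = 1.
  7 = 2*3 + 1, so a_3 = 2.
  3 = 3*1 + 0, so a_4 = 3.
The remainder reaches 0 after 5 divisions, so the expansion has 5 partial quotients, read off in order.

[0; 1, 1, 2, 3]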